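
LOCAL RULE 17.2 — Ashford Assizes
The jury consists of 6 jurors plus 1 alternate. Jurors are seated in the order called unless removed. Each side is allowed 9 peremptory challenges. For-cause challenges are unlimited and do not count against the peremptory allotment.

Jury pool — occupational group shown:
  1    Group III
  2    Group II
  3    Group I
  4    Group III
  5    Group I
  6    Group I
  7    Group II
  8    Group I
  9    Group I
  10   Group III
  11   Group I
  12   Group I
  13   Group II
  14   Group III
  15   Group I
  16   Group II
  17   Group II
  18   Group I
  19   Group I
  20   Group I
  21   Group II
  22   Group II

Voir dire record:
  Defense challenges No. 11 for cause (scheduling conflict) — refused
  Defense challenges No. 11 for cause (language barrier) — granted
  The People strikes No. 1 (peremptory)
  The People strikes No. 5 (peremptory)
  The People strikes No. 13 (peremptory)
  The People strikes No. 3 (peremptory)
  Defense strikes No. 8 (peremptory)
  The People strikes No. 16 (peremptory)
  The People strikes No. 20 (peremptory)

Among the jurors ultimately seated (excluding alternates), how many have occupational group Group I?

2

Removed: #1, #3, #5, #8, #11, #13, #16, #20.
Seated jurors 1–6: #2, #4, #6, #7, #9, #10 (alternates #12 not counted).
Of those, in Group I: #6, #9 → 2.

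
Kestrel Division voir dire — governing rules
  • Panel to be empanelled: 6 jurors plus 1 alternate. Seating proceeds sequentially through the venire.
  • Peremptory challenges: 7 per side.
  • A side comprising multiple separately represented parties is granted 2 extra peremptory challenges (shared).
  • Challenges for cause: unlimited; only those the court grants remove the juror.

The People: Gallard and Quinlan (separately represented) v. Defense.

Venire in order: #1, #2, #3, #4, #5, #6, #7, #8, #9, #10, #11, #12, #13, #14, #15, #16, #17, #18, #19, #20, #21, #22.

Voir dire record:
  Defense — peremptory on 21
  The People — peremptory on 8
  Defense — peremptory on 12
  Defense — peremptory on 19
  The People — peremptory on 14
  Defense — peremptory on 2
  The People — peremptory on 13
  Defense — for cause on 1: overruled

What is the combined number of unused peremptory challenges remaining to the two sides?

The People allotment: 7 base + 2 multi-party = 9. Defense allotment: 7.
The People peremptories used: #8, #14, #13 — 3.
Defense peremptories used: #21, #12, #19, #2 — 4 (the for-cause on #1 doesn't count).
Remaining: (9 − 3) + (7 − 4) = 9.

9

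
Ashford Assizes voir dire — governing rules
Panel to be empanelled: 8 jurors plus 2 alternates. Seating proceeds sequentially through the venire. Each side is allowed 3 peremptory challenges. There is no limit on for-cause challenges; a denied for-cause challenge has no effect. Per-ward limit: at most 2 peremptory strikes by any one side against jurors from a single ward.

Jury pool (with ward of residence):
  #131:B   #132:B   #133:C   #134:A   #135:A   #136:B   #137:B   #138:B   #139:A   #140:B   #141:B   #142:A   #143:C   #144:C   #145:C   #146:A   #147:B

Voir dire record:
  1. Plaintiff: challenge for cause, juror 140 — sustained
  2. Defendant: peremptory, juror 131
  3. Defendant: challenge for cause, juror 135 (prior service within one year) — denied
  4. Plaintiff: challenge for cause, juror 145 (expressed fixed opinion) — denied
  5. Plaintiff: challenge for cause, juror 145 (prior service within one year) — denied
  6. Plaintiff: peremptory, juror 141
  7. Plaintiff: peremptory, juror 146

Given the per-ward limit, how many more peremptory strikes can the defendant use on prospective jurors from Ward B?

1

Defendant peremptories so far: #131 — 1 of 3 used, 2 left overall.
Against Ward B: #131 — 1 used; per-ward cap 2 leaves 1.
Binding limit: min(2, 1) = 1.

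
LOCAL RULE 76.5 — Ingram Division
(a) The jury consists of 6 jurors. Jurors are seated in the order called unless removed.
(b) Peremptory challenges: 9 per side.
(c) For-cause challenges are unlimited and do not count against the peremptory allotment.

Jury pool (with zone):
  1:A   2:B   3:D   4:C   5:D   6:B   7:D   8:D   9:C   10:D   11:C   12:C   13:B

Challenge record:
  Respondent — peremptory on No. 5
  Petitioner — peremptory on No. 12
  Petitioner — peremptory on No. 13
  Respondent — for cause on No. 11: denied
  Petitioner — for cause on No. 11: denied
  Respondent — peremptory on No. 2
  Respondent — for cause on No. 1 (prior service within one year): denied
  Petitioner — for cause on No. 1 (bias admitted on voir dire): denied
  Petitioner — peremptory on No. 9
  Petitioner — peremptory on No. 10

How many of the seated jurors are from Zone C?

Removed: #2, #5, #9, #10, #12, #13.
Seated jurors 1–6: #1, #3, #4, #6, #7, #8.
Of those, in Zone C: #4 → 1.

1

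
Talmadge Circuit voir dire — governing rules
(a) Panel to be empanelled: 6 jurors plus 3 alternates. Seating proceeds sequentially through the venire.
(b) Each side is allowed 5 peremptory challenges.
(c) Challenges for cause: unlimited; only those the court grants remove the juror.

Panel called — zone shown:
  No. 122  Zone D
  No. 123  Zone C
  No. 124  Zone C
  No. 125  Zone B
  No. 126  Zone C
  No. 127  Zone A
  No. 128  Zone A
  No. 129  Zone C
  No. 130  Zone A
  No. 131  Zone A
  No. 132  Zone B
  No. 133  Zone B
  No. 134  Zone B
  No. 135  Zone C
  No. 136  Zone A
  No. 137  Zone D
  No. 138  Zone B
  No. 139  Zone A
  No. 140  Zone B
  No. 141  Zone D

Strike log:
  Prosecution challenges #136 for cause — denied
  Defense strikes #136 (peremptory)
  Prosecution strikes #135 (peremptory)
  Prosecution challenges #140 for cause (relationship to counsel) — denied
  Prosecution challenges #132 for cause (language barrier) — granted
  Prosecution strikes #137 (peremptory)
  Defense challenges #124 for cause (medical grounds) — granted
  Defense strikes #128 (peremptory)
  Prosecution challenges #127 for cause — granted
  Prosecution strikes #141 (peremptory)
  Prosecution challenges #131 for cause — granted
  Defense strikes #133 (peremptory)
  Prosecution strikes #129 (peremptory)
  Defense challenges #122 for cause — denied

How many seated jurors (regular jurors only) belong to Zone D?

1

Removed: #124, #127, #128, #129, #131, #132, #133, #135, #136, #137, #141.
Seated jurors 1–6: #122, #123, #125, #126, #130, #134 (alternates #138, #139, #140 not counted).
Of those, in Zone D: #122 → 1.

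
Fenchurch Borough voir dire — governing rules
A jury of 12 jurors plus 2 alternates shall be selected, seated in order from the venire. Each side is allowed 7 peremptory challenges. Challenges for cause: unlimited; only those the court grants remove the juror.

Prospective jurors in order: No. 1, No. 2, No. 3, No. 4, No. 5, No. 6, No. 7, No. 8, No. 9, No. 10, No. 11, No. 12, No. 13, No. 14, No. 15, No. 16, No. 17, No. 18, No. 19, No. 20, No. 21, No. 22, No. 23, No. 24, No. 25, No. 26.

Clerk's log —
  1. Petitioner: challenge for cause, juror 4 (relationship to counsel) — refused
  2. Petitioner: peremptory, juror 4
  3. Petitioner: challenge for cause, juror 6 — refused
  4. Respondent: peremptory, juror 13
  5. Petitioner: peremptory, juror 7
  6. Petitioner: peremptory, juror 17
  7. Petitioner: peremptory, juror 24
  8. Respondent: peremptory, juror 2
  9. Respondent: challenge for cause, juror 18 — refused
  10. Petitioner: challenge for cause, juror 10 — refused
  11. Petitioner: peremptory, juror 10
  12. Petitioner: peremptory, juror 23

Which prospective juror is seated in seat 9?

Removed: #2, #4, #7, #10, #13, #17, #23, #24. (#6, #18 stay — for-cause denied.)
Seating in order: seats 1–12 → #1, #3, #5, #6, #8, #9, #11, #12, #14, #15, #16, #18; alternates → #19, #20.
So seat 9 is #14.

14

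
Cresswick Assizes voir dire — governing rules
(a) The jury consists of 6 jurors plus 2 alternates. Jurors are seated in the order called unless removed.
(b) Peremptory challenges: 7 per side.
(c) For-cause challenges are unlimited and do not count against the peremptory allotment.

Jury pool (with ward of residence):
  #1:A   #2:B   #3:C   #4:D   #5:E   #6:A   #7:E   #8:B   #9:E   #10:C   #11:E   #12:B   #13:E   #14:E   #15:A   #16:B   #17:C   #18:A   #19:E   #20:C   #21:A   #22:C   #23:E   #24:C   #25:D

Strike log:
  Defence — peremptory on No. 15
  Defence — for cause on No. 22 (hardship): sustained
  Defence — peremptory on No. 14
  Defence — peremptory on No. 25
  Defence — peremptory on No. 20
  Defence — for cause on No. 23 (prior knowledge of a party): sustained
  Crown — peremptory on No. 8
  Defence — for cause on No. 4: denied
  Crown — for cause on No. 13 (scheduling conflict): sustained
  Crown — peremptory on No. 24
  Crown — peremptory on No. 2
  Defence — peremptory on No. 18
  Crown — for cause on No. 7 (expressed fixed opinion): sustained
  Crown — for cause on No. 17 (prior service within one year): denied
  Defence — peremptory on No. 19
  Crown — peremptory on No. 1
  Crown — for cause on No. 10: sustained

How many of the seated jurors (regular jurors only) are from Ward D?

Removed: #1, #2, #7, #8, #10, #13, #14, #15, #18, #19, #20, #22, #23, #24, #25.
Seated jurors 1–6: #3, #4, #5, #6, #9, #11 (alternates #12, #16 not counted).
Of those, in Ward D: #4 → 1.

1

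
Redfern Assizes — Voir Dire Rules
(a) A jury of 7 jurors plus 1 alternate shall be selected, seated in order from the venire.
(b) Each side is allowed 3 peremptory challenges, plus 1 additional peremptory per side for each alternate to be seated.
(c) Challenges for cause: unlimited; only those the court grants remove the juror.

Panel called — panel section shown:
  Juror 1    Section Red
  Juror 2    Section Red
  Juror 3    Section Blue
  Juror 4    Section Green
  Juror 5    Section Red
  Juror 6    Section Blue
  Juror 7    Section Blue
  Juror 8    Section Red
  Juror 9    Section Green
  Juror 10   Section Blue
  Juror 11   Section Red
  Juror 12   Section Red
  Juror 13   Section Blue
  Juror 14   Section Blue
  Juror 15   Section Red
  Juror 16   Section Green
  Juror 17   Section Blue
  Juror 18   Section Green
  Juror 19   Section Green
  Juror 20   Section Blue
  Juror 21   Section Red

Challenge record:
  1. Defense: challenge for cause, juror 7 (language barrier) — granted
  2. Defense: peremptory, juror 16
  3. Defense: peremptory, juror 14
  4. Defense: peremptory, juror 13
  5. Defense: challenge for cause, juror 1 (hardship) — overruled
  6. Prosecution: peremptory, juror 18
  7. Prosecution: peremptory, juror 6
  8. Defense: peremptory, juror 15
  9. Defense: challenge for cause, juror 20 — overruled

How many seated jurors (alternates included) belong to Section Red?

4

Removed: #6, #7, #13, #14, #15, #16, #18.
Seated (8 incl. alternates): #1, #2, #3, #4, #5, #8, #9, #10.
Of those, in Section Red: #1, #2, #5, #8 → 4.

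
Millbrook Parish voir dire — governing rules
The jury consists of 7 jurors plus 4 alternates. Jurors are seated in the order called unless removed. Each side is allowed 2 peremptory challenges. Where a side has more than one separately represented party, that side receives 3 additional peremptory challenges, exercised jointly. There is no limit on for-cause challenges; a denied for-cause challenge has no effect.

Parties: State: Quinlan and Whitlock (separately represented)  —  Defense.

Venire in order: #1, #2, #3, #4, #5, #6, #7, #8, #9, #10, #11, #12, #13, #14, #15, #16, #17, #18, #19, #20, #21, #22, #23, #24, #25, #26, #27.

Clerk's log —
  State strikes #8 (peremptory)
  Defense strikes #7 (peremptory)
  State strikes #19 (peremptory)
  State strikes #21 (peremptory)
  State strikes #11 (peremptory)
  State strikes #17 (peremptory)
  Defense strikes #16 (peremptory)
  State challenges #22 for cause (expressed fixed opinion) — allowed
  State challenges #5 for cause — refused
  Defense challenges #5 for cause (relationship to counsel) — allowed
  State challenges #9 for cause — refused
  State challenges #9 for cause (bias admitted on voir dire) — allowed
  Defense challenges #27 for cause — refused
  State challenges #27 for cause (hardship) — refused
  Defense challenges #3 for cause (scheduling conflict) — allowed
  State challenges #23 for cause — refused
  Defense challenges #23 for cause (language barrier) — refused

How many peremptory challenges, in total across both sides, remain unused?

State allotment: 2 base + 3 multi-party = 5. Defense allotment: 2.
State peremptories used: #8, #19, #21, #11, #17 — 5 (for-cause on #22, #5, #9, #9, #27, #23 don't count).
Defense peremptories used: #7, #16 — 2 (for-cause on #5, #27, #3, #23 don't count).
Remaining: (5 − 5) + (2 − 2) = 0.

0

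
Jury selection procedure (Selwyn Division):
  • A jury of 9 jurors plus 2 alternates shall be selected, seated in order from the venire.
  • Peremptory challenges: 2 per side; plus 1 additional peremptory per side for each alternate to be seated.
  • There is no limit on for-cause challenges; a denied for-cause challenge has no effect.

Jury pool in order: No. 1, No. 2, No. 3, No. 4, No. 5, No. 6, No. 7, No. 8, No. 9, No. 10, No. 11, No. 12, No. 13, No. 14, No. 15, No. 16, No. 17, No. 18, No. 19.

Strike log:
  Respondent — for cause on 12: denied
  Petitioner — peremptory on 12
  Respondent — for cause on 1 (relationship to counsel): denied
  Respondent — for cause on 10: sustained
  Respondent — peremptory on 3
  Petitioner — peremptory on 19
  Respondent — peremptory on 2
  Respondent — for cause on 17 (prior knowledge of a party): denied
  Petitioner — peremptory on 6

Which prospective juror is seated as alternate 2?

Removed: #2, #3, #6, #10, #12, #19. (#1, #17 stay — for-cause denied.)
Seating in order: seats 1–9 → #1, #4, #5, #7, #8, #9, #11, #13, #14; alternates → #15, #16.
So alternate 2 is #16.

16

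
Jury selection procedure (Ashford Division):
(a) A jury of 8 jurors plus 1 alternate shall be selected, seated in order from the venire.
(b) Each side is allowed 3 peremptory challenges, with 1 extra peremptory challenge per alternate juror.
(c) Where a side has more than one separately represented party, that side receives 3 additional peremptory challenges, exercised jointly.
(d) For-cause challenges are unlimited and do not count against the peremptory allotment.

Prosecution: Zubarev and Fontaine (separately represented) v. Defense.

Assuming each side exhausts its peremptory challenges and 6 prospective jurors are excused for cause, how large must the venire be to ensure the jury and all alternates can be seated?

Seats to fill: 8 + 1 alternates = 9.
Peremptories — Prosecution: 3 + 1×1 + 3 = 7; Defense: 3 + 1×1 = 4; total 11.
For-cause removals: 6.
Minimum venire: 9 + 11 + 6 = 26.

26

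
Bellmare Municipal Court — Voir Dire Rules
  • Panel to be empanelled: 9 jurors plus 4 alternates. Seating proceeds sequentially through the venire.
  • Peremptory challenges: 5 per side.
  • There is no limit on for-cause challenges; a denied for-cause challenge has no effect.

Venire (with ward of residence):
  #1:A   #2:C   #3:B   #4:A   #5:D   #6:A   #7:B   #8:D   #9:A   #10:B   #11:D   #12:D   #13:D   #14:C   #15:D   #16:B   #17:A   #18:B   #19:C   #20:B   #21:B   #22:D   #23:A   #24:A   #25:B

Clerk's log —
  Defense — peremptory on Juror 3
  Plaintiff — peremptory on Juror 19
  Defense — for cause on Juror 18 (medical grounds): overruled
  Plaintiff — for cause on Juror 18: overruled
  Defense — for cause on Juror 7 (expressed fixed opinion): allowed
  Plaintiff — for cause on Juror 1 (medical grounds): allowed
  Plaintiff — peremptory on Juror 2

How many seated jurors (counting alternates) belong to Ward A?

4

Removed: #1, #2, #3, #7, #19.
Seated (13 incl. alternates): #4, #5, #6, #8, #9, #10, #11, #12, #13, #14, #15, #16, #17.
Of those, in Ward A: #4, #6, #9, #17 → 4.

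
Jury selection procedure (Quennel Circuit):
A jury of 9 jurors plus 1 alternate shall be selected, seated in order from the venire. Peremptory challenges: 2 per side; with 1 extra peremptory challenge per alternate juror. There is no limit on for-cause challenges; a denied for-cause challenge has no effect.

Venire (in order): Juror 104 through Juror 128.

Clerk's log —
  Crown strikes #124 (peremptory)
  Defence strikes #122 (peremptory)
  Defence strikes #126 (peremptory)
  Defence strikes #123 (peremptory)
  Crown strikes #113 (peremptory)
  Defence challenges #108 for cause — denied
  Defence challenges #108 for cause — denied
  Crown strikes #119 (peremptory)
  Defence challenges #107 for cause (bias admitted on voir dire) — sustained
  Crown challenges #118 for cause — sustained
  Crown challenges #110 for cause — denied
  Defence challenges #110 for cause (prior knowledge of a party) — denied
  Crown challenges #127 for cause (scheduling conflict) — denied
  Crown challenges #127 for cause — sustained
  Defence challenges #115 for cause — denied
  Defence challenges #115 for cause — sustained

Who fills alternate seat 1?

Removed: #107, #113, #115, #118, #119, #122, #123, #124, #126, #127. (#108, #110 stay — for-cause denied.)
Seating in order: seats 1–9 → #104, #105, #106, #108, #109, #110, #111, #112, #114; alternates → #116.
So alternate 1 is #116.

116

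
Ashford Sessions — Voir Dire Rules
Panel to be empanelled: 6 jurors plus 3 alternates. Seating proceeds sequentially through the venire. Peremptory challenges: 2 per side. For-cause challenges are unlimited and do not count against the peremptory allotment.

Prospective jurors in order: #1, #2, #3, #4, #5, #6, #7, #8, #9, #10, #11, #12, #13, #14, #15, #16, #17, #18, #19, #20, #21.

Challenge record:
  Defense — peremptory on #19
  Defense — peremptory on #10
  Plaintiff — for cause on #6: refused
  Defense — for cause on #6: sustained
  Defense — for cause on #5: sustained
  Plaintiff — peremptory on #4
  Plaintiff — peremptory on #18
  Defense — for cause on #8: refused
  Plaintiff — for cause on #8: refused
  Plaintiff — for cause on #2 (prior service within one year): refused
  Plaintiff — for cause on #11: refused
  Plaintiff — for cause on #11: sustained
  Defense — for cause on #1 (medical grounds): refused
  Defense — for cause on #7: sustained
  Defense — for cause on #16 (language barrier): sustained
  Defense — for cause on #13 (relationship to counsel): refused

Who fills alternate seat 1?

Removed: #4, #5, #6, #7, #10, #11, #16, #18, #19. (#1, #2, #8, #13 stay — for-cause denied.)
Seating in order: seats 1–6 → #1, #2, #3, #8, #9, #12; alternates → #13, #14, #15.
So alternate 1 is #13.

13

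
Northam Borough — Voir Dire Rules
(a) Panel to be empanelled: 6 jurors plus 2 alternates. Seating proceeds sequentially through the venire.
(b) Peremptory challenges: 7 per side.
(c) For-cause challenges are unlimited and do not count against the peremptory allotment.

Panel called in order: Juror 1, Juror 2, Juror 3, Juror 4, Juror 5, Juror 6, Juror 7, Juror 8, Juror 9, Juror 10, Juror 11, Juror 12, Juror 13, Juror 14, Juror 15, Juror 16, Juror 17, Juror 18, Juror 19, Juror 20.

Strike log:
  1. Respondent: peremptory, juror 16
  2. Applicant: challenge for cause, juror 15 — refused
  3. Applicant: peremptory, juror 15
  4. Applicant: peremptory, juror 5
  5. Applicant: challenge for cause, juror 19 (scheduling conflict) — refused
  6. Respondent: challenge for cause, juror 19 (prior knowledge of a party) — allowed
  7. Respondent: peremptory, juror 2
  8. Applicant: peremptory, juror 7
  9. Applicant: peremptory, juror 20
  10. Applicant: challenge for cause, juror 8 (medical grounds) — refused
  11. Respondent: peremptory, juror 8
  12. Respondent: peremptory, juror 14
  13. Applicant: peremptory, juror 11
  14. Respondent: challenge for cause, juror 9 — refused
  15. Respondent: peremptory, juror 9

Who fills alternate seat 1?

Removed: #2, #5, #7, #8, #9, #11, #14, #15, #16, #19, #20.
Seating in order: seats 1–6 → #1, #3, #4, #6, #10, #12; alternates → #13, #17.
So alternate 1 is #13.

13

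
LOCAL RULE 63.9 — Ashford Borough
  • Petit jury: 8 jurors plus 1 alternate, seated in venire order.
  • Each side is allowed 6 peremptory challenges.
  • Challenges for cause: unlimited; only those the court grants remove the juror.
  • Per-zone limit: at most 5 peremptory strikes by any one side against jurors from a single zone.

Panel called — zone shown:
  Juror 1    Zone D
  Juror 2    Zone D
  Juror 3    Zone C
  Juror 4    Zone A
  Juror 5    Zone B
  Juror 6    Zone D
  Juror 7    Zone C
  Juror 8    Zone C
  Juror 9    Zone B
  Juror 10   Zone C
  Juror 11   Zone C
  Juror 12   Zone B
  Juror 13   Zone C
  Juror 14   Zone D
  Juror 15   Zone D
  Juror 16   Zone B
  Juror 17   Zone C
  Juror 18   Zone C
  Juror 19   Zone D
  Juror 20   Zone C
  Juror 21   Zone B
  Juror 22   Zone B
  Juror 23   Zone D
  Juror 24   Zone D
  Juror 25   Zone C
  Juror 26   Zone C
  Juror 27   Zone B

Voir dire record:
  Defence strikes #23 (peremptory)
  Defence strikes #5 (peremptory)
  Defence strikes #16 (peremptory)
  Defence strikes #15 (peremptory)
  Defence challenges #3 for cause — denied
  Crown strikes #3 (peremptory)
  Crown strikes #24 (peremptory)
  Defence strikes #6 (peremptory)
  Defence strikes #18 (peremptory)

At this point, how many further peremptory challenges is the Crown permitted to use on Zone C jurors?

4

Crown peremptories so far: #3, #24 — 2 of 6 used, 4 left overall.
Against Zone C: #3 — 1 used; per-zone cap 5 leaves 4.
Binding limit: min(4, 4) = 4.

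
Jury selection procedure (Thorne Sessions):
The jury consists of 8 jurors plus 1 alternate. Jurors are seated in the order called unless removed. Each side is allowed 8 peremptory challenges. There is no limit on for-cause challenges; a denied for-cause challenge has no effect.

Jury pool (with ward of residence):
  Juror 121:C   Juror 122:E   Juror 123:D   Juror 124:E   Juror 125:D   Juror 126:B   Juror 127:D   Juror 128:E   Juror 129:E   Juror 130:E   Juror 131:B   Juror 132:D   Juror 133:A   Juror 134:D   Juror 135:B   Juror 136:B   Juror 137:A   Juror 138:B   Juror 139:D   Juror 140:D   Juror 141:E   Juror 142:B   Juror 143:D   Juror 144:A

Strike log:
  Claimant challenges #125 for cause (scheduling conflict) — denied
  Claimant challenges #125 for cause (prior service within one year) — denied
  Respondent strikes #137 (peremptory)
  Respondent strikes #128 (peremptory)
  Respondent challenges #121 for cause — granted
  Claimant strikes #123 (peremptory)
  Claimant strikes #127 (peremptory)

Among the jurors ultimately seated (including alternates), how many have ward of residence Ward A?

Removed: #121, #123, #127, #128, #137.
Seated (9 incl. alternates): #122, #124, #125, #126, #129, #130, #131, #132, #133.
Of those, in Ward A: #133 → 1.

1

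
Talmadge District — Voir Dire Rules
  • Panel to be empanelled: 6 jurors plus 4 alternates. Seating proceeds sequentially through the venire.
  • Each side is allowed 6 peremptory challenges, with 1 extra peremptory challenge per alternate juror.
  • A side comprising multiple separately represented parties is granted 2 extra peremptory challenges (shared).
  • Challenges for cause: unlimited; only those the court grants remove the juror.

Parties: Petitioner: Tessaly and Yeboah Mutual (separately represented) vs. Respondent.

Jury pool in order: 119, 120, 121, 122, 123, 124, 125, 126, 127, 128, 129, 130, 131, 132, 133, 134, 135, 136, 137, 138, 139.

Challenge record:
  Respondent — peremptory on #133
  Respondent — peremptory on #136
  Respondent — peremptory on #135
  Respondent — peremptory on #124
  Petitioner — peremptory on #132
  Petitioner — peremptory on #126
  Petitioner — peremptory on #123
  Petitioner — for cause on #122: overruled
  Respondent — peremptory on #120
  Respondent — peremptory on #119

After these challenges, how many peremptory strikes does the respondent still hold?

4

Respondent allotment: 6 base + 1 × 4 alternates = 10.
Respondent peremptories used: #133, #136, #135, #124, #120, #119 — 6.
Remaining: 10 − 6 = 4.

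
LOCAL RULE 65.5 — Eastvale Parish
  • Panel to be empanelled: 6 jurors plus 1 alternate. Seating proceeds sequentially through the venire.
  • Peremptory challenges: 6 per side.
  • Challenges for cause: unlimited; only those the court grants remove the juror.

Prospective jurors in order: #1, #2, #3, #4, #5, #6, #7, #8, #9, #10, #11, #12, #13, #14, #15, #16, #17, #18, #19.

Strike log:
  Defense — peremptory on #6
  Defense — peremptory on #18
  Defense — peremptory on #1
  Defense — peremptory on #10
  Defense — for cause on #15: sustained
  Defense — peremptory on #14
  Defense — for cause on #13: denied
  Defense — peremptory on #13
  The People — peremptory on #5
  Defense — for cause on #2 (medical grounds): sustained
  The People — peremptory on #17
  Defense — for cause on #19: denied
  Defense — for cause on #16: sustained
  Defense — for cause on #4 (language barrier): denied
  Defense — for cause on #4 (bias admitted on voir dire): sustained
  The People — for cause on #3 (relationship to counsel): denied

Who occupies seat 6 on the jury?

Removed: #1, #2, #4, #5, #6, #10, #13, #14, #15, #16, #17, #18. (#3, #19 stay — for-cause denied.)
Seating in order: seats 1–6 → #3, #7, #8, #9, #11, #12; alternates → #19.
So seat 6 is #12.

12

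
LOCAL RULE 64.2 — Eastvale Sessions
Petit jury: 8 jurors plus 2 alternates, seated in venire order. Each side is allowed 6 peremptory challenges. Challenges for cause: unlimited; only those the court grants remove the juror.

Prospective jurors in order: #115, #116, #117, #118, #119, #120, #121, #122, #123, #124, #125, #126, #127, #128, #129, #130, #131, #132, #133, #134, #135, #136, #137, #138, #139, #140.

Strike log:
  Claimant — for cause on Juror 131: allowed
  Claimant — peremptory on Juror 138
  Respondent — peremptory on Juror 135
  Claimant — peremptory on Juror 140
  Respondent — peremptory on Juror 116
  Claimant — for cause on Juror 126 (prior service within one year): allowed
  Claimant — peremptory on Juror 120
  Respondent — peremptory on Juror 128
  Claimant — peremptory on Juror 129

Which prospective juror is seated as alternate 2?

Removed: #116, #120, #126, #128, #129, #131, #135, #138, #140.
Seating in order: seats 1–8 → #115, #117, #118, #119, #121, #122, #123, #124; alternates → #125, #127.
So alternate 2 is #127.

127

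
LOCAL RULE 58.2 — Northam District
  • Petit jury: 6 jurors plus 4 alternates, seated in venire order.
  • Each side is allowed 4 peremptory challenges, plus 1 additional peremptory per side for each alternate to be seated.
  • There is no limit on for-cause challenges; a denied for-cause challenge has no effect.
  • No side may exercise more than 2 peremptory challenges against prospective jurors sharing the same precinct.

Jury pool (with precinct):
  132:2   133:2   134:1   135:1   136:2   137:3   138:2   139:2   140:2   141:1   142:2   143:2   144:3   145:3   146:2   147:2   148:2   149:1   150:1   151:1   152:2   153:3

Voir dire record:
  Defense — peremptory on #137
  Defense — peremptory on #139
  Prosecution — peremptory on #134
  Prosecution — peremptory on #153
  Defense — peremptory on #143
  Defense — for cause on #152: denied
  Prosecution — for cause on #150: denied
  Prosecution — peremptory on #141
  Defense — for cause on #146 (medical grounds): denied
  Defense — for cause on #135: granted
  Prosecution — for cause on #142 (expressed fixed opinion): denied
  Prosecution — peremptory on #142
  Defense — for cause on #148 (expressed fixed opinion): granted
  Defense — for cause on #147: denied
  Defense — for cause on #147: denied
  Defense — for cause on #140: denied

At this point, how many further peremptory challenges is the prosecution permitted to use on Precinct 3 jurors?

Prosecution peremptories so far: #134, #153, #141, #142 — 4 of 8 used, 4 left overall.
Against Precinct 3: #153 — 1 used; per-precinct cap 2 leaves 1.
Binding limit: min(4, 1) = 1.

1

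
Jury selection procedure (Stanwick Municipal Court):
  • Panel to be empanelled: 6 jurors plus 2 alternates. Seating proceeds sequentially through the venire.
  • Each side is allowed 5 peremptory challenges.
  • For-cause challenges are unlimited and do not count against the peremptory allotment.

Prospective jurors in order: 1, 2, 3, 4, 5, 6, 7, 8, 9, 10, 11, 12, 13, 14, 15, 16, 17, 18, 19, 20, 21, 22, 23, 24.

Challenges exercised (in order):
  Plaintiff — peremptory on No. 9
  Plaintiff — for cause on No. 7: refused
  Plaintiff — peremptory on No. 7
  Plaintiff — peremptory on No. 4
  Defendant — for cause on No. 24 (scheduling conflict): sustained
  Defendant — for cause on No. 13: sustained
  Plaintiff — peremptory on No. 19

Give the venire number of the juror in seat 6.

Removed: #4, #7, #9, #13, #19, #24.
Seating in order: seats 1–6 → #1, #2, #3, #5, #6, #8; alternates → #10, #11.
So seat 6 is #8.

8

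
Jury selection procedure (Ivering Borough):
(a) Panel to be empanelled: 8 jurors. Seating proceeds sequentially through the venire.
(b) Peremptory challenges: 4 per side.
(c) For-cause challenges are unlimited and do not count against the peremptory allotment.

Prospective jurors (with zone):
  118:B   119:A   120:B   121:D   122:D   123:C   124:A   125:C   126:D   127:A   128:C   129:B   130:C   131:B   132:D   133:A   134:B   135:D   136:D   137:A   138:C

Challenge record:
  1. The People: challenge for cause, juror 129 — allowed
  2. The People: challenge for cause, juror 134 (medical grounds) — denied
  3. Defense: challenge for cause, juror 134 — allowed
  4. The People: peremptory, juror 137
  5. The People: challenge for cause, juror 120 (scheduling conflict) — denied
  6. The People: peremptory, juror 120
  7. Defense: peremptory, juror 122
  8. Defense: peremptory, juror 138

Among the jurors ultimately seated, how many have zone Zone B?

1

Removed: #120, #122, #129, #134, #137, #138.
Seated jurors 1–8: #118, #119, #121, #123, #124, #125, #126, #127.
Of those, in Zone B: #118 → 1.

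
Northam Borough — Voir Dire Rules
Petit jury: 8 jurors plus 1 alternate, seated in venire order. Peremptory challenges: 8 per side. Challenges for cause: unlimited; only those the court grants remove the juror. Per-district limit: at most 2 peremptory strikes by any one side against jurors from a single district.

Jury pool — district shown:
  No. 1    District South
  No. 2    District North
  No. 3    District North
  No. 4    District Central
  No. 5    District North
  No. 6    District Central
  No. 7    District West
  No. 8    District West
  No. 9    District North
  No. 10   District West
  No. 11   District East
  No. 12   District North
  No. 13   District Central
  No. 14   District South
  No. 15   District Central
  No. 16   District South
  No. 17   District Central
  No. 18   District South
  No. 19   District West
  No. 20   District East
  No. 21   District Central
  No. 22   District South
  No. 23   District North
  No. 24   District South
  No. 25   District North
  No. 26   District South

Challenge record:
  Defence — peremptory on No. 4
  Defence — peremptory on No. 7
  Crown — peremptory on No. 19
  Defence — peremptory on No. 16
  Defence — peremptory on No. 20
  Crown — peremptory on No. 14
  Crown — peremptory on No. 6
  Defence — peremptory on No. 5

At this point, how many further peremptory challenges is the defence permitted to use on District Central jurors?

Defence peremptories so far: #4, #7, #16, #20, #5 — 5 of 8 used, 3 left overall.
Against District Central: #4 — 1 used; per-district cap 2 leaves 1.
Binding limit: min(3, 1) = 1.

1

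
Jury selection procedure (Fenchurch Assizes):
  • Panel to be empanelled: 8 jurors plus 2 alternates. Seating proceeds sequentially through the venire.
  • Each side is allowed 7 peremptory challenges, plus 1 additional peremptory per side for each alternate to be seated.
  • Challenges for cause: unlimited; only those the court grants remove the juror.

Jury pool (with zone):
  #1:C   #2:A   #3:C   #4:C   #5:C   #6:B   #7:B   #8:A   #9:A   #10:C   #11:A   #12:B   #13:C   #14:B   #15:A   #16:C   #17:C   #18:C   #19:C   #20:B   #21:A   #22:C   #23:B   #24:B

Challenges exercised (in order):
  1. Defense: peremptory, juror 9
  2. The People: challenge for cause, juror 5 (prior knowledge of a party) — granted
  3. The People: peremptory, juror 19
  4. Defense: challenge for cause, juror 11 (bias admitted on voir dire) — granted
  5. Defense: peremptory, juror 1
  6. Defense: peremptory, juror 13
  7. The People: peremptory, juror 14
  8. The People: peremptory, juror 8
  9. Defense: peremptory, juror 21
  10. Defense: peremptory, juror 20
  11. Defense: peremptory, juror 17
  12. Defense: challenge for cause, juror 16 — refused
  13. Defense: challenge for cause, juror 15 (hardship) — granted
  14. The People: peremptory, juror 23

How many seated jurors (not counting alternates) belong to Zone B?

3

Removed: #1, #5, #8, #9, #11, #13, #14, #15, #17, #19, #20, #21, #23.
Seated jurors 1–8: #2, #3, #4, #6, #7, #10, #12, #16 (alternates #18, #22 not counted).
Of those, in Zone B: #6, #7, #12 → 3.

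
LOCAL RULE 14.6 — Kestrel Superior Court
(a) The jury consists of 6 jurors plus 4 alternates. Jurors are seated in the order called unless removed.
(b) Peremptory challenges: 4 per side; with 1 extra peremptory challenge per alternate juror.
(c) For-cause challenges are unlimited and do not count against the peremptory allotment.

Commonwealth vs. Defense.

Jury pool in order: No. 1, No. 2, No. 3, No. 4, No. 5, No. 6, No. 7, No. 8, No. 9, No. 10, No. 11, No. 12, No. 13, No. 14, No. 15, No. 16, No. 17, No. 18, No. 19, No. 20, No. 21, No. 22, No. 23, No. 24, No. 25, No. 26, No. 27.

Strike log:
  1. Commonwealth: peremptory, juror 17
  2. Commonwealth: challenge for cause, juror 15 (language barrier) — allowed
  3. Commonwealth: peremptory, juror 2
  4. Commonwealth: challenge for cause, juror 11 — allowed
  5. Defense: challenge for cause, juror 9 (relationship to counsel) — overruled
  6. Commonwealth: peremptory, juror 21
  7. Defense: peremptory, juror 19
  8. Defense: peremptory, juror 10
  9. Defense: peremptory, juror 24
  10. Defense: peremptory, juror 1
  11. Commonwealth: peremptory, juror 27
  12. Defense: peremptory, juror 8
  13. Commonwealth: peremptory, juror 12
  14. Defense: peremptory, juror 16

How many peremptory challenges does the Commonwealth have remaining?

Commonwealth allotment: 4 base + 1 × 4 alternates = 8.
Commonwealth peremptories used: #17, #2, #21, #27, #12 — 5 (for-cause on #15, #11 don't count).
Remaining: 8 − 5 = 3.

3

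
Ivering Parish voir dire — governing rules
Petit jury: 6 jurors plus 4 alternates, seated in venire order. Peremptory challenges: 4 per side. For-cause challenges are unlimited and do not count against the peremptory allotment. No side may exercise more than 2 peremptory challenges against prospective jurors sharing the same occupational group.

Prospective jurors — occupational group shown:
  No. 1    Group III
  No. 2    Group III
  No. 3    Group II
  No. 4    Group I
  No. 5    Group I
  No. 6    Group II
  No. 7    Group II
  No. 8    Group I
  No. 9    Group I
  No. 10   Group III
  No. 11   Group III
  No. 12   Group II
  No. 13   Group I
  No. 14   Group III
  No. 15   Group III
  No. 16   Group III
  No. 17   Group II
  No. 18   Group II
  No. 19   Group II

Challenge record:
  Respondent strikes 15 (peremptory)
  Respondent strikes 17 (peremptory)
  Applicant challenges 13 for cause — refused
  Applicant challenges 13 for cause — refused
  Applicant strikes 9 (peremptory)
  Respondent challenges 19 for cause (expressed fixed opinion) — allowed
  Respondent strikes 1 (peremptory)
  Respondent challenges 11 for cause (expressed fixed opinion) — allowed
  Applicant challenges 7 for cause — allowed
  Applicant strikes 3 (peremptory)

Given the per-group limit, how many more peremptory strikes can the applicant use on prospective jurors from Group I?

Applicant peremptories so far: #9, #3 — 2 of 4 used, 2 left overall.
Against Group I: #9 — 1 used; per-group cap 2 leaves 1.
Binding limit: min(2, 1) = 1.

1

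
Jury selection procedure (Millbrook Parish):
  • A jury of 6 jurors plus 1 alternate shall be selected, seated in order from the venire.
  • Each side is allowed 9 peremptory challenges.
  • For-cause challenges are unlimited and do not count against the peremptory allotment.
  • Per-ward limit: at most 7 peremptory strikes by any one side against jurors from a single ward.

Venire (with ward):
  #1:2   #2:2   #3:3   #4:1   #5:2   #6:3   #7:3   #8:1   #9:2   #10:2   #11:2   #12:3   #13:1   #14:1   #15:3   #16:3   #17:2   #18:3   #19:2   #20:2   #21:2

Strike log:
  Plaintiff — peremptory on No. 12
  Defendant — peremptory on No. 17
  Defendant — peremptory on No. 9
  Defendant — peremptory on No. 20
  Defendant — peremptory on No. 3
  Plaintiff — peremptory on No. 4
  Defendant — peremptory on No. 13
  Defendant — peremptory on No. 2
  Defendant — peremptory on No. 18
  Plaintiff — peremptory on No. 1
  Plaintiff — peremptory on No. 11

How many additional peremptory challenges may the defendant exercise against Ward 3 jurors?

2

Defendant peremptories so far: #17, #9, #20, #3, #13, #2, #18 — 7 of 9 used, 2 left overall.
Against Ward 3: #3, #18 — 2 used; per-ward cap 7 leaves 5.
Binding limit: min(2, 5) = 2.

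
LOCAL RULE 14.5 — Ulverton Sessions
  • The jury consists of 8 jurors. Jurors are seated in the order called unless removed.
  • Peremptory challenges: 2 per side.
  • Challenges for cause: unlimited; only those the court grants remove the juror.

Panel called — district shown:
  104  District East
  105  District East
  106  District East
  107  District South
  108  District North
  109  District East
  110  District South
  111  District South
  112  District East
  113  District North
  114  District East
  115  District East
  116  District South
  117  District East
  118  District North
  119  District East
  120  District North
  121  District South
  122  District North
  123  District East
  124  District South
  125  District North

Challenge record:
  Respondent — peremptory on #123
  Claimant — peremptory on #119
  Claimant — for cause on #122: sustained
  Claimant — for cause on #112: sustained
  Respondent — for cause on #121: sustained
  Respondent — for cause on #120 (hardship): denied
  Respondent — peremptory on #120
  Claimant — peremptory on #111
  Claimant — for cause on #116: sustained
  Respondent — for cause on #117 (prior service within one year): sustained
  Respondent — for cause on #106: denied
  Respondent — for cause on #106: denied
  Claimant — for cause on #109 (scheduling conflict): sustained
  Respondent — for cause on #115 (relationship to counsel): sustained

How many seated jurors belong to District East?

Removed: #109, #111, #112, #115, #116, #117, #119, #120, #121, #122, #123.
Seated jurors 1–8: #104, #105, #106, #107, #108, #110, #113, #114.
Of those, in District East: #104, #105, #106, #114 → 4.

4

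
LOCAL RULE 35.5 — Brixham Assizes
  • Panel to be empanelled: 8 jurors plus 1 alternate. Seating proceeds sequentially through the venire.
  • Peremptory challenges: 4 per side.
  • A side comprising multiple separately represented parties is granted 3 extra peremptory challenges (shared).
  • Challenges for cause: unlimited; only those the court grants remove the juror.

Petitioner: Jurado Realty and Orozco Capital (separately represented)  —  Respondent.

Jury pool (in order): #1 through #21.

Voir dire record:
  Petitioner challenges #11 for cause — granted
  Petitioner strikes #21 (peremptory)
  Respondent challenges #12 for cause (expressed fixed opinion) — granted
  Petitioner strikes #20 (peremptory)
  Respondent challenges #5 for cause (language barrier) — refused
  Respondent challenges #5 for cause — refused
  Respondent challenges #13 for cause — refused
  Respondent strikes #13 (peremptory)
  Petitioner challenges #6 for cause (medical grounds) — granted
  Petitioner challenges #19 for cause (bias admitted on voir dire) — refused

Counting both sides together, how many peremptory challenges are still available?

Petitioner allotment: 4 base + 3 multi-party = 7. Respondent allotment: 4.
Petitioner peremptories used: #21, #20 — 2 (for-cause on #11, #6, #19 don't count).
Respondent peremptories used: #13 — 1 (for-cause on #12, #5, #5, #13 don't count).
Remaining: (7 − 2) + (4 − 1) = 8.

8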